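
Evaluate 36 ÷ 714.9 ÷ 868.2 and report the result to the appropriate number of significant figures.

36 ÷ 714.9 ÷ 868.2 = 0.0000580012592073…
Multiplication/division keeps the fewest significant figures: 36 → 2 s.f., 714.9 → 4 s.f., 868.2 → 4 s.f.; limit is 2.
Rounded to 2 significant figures: 5.8 × 10^-5.

5.8 × 10^-5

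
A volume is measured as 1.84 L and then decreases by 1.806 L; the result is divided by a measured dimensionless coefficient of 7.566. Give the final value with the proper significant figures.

1.84 L − 1.806 L = 0.034 L; the difference is limited to 2 decimal places (1 s.f.).
Carrying full precision, 0.034 ÷ 7.566 = 0.00449378799894… L; 7.566 has 4 s.f., so the result keeps min(1, 4) = 1 s.f.
Rounded to 1 significant figure: 0.004 L.

0.004 L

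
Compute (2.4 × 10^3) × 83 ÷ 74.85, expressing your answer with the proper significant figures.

2.7 × 10^3

(2.4 × 10^3) × 83 ÷ 74.85 = 2661.32264529…
Multiplication/division keeps the fewest significant figures: 2.4 × 10^3 → 2 s.f., 83 → 2 s.f., 74.85 → 4 s.f.; limit is 2.
Rounded to 2 significant figures: 2.7 × 10^3.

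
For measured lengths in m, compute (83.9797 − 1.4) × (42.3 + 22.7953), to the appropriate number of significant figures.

83.9797 − 1.4 = 82.5797, limited to 1 d.p. → 3 s.f.; 42.3 + 22.7953 = 65.0953, limited to 1 d.p. → 3 s.f.
Carrying full precision, 82.5797 × 65.0953 = 5375.55034541; keep min(3, 3) = 3 s.f.
Rounded to 3 significant figures: 5.38 × 10^3 m².

5.38 × 10^3 m²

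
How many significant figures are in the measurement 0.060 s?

0.060: leading zeros are not significant; trailing zeros after a decimal point are significant.

2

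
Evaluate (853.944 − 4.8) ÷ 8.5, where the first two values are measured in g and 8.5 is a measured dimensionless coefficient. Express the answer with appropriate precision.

1.0 × 10^2 g

853.944 g − 4.8 g = 849.144 g; the difference is limited to 1 decimal place (4 s.f.).
Carrying full precision, 849.144 ÷ 8.5 = 99.8992941176… g; 8.5 has 2 s.f., so the result keeps min(4, 2) = 2 s.f.
Rounded to 2 significant figures: 1.0 × 10^2 g.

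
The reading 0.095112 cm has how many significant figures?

5

0.095112: leading zeros are not significant.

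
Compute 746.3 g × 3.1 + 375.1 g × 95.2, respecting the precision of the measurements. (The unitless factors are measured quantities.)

746.3 × 3.1 = 2313.53 → 2.3 × 10³ g (2 s.f., last digit at the 10^2 place).
375.1 × 95.2 = 35709.52 → 3.57 × 10⁴ g (3 s.f., last digit at the 10^2 place).
Sum: 38023.05 g; keep the coarser place, 10^2.
Result: 3.80 × 10⁴ g.

3.80 × 10⁴ g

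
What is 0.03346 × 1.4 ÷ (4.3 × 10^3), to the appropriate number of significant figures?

0.03346 × 1.4 ÷ (4.3 × 10^3) = 0.0000108939534884…
Multiplication/division keeps the fewest significant figures: 0.03346 → 4 s.f., 1.4 → 2 s.f., 4.3 × 10^3 → 2 s.f.; limit is 2.
Rounded to 2 significant figures: 1.1 × 10^-5.

1.1 × 10^-5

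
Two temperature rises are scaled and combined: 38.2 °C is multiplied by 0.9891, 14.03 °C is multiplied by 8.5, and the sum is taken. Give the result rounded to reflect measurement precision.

38.2 × 0.9891 = 37.78362 → 37.8 °C (3 s.f., last digit at the 10^-1 place).
14.03 × 8.5 = 119.255 → 1.2 × 10² °C (2 s.f., last digit at the 10^1 place).
Sum: 157.03862 °C; keep the coarser place, 10^1.
Result: 1.6 × 10² °C.

1.6 × 10² °C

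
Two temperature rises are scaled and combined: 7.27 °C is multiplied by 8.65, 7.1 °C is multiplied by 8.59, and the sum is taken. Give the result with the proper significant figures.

7.27 × 8.65 = 62.8855 → 62.9 °C (3 s.f., last digit at the 10^-1 place).
7.1 × 8.59 = 60.989 → 61 °C (2 s.f., last digit at the 10^0 place).
Sum: 123.8745 °C; keep the coarser place, 10^0.
Result: 124 °C.

124 °C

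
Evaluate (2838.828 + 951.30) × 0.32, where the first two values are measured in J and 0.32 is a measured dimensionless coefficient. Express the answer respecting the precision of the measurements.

2838.828 J + 951.30 J = 3790.128 J; the sum is limited to 2 decimal places (6 s.f.).
Carrying full precision, 3790.128 × 0.32 = 1212.84096 J; 0.32 has 2 s.f., so the result keeps min(6, 2) = 2 s.f.
Rounded to 2 significant figures: 1.2 × 10^3 J.

1.2 × 10^3 J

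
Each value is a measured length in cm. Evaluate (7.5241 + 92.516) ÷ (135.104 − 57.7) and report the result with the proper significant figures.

1.29

7.5241 + 92.516 = 100.0401, limited to 3 d.p. → 6 s.f.; 135.104 − 57.7 = 77.404, limited to 1 d.p. → 3 s.f.
Carrying full precision, 100.0401 ÷ 77.404 = 1.29244095912…; keep min(6, 3) = 3 s.f.
Rounded to 3 significant figures: 1.29.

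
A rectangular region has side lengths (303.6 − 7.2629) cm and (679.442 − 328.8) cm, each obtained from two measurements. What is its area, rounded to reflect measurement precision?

1.039 × 10⁵ cm²

303.6 − 7.2629 = 296.3371, limited to 1 d.p. → 4 s.f.; 679.442 − 328.8 = 350.642, limited to 1 d.p. → 4 s.f.
Carrying full precision, 296.3371 × 350.642 = 103908.233418…; keep min(4, 4) = 4 s.f.
Rounded to 4 significant figures: 1.039 × 10⁵ cm².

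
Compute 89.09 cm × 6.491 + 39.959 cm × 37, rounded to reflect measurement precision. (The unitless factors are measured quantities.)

2.1 × 10³ cm

89.09 × 6.491 = 578.28319 → 578.3 cm (4 s.f., last digit at the 10^-1 place).
39.959 × 37 = 1478.483 → 1.5 × 10³ cm (2 s.f., last digit at the 10^2 place).
Sum: 2056.76619 cm; keep the coarser place, 10^2.
Result: 2.1 × 10³ cm.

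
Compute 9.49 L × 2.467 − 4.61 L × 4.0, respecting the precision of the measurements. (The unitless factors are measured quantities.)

5 L

9.49 × 2.467 = 23.41183 → 23.4 L (3 s.f., last digit at the 10^-1 place).
4.61 × 4.0 = 18.44 → 18 L (2 s.f., last digit at the 10^0 place).
Difference: 4.97183 L; keep the coarser place, 10^0.
Result: 5 L.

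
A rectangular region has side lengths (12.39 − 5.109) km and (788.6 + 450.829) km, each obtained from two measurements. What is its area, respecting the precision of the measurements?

9.02 × 10^3 km²

12.39 − 5.109 = 7.281, limited to 2 d.p. → 3 s.f.; 788.6 + 450.829 = 1239.429, limited to 1 d.p. → 5 s.f.
Carrying full precision, 7.281 × 1239.429 = 9024.282549; keep min(3, 5) = 3 s.f.
Rounded to 3 significant figures: 9.02 × 10^3 km².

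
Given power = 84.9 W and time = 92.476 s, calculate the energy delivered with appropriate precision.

7.85 × 10^3 J

energy delivered = 84.9 W × 92.476 s = 7851.2124 J.
84.9 has 3 significant figures; 92.476 has 5.
Division/multiplication keeps the fewest: 3 significant figures.
Rounded: 7.85 × 10^3 J.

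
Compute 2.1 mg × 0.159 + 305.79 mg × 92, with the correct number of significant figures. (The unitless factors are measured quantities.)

2.8 × 10^4 mg

2.1 × 0.159 = 0.3339 → 0.33 mg (2 s.f., last digit at the 10^-2 place).
305.79 × 92 = 28132.68 → 2.8 × 10^4 mg (2 s.f., last digit at the 10^3 place).
Sum: 28133.0139 mg; keep the coarser place, 10^3.
Result: 2.8 × 10^4 mg.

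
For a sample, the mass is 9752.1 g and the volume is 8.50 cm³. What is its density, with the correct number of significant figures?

1.15 × 10³ g/cm³

density = 9752.1 g ÷ 8.50 cm³ = 1147.30588235… g/cm³.
9752.1 has 5 significant figures; 8.50 has 3.
Division/multiplication keeps the fewest: 3 significant figures.
Rounded: 1.15 × 10³ g/cm³.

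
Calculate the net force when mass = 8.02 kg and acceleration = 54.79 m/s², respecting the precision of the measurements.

net force = 8.02 kg × 54.79 m/s² = 439.4158 N.
8.02 has 3 significant figures; 54.79 has 4.
Division/multiplication keeps the fewest: 3 significant figures.
Rounded: 439 N.

439 N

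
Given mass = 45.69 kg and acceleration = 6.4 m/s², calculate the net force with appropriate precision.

2.9 × 10^2 N

net force = 45.69 kg × 6.4 m/s² = 292.416 N.
45.69 has 4 significant figures; 6.4 has 2.
Division/multiplication keeps the fewest: 2 significant figures.
Rounded: 2.9 × 10^2 N.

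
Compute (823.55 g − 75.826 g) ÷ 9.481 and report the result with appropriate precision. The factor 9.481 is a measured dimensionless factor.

823.55 g − 75.826 g = 747.724 g; the difference is limited to 2 decimal places (5 s.f.).
Carrying full precision, 747.724 ÷ 9.481 = 78.8655205147… g; 9.481 has 4 s.f., so the result keeps min(5, 4) = 4 s.f.
Rounded to 4 significant figures: 78.87 g.

78.87 g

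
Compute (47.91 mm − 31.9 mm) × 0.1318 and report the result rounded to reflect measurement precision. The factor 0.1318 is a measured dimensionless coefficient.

2.11 mm

47.91 mm − 31.9 mm = 16.01 mm; the difference is limited to 1 decimal place (3 s.f.).
Carrying full precision, 16.01 × 0.1318 = 2.110118 mm; 0.1318 has 4 s.f., so the result keeps min(3, 4) = 3 s.f.
Rounded to 3 significant figures: 2.11 mm.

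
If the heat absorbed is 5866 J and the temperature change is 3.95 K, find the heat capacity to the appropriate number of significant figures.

heat capacity = 5866 J ÷ 3.95 K = 1485.06329114… J/K.
5866 has 4 significant figures; 3.95 has 3.
Division/multiplication keeps the fewest: 3 significant figures.
Rounded: 1.49 × 10^3 J/K.

1.49 × 10^3 J/K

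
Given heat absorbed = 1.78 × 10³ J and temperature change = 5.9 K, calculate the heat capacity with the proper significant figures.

3.0 × 10² J/K

heat capacity = 1.78 × 10³ J ÷ 5.9 K = 301.694915254… J/K.
1.78 × 10³ has 3 significant figures; 5.9 has 2.
Division/multiplication keeps the fewest: 2 significant figures.
Rounded: 3.0 × 10² J/K.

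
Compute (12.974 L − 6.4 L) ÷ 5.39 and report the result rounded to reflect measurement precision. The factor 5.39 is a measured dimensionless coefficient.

1.2 L

12.974 L − 6.4 L = 6.574 L; the difference is limited to 1 decimal place (2 s.f.).
Carrying full precision, 6.574 ÷ 5.39 = 1.21966604824… L; 5.39 has 3 s.f., so the result keeps min(2, 3) = 2 s.f.
Rounded to 2 significant figures: 1.2 L.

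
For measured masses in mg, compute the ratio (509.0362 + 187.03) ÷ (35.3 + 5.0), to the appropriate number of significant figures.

509.0362 + 187.03 = 696.0662, limited to 2 d.p. → 5 s.f.; 35.3 + 5.0 = 40.3, limited to 1 d.p. → 3 s.f.
Carrying full precision, 696.0662 ÷ 40.3 = 17.2721141439…; keep min(5, 3) = 3 s.f.
Rounded to 3 significant figures: 17.3.

17.3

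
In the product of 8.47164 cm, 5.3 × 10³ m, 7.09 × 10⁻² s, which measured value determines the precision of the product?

5.3 × 10³ m

8.47164 cm → 6 s.f.; 5.3 × 10³ m → 2 s.f.; 7.09 × 10⁻² s → 3 s.f.
The fewest is 2 significant figures, from 5.3 × 10³ m.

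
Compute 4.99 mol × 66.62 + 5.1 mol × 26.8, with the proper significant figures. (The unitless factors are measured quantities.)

4.7 × 10² mol

4.99 × 66.62 = 332.4338 → 3.32 × 10² mol (3 s.f., last digit at the 10^0 place).
5.1 × 26.8 = 136.68 → 1.4 × 10² mol (2 s.f., last digit at the 10^1 place).
Sum: 469.1138 mol; keep the coarser place, 10^1.
Result: 4.7 × 10² mol.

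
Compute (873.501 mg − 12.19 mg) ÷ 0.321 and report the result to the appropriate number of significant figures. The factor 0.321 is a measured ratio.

2.68 × 10³ mg

873.501 mg − 12.19 mg = 861.311 mg; the difference is limited to 2 decimal places (5 s.f.).
Carrying full precision, 861.311 ÷ 0.321 = 2683.21183801… mg; 0.321 has 3 s.f., so the result keeps min(5, 3) = 3 s.f.
Rounded to 3 significant figures: 2.68 × 10³ mg.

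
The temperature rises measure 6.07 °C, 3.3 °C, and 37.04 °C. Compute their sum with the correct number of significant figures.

6.07 °C + 3.3 °C + 37.04 °C = 46.41 °C.
Addition/subtraction keeps the fewest decimal places: 6.07 → 2 decimal places, 3.3 → 1 decimal place, 37.04 → 2 decimal places; limit is 1.
Rounded to 1 decimal place: 46.4 °C.

46.4 °C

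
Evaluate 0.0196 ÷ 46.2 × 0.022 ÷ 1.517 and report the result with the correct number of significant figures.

6.2 × 10^-6

0.0196 ÷ 46.2 × 0.022 ÷ 1.517 = 0.00000615249395737…
Multiplication/division keeps the fewest significant figures: 0.0196 → 3 s.f., 46.2 → 3 s.f., 0.022 → 2 s.f., 1.517 → 4 s.f.; limit is 2.
Rounded to 2 significant figures: 6.2 × 10^-6.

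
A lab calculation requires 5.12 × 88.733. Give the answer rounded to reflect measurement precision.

454

5.12 × 88.733 = 454.31296
Multiplication/division keeps the fewest significant figures: 5.12 → 3 s.f., 88.733 → 5 s.f.; limit is 3.
Rounded to 3 significant figures: 454.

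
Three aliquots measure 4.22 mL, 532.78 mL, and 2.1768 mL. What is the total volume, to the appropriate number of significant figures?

539.18 mL

4.22 mL + 532.78 mL + 2.1768 mL = 539.1768 mL.
Addition/subtraction keeps the fewest decimal places: 4.22 → 2 decimal places, 532.78 → 2 decimal places, 2.1768 → 4 decimal places; limit is 2.
Rounded to 2 decimal places: 539.18 mL.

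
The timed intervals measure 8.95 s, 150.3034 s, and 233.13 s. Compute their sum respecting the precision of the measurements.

8.95 s + 150.3034 s + 233.13 s = 392.3834 s.
Addition/subtraction keeps the fewest decimal places: 8.95 → 2 decimal places, 150.3034 → 4 decimal places, 233.13 → 2 decimal places; limit is 2.
Rounded to 2 decimal places: 392.38 s.

392.38 s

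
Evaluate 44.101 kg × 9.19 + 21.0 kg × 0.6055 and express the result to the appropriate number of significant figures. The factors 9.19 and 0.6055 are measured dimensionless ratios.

418 kg

44.101 × 9.19 = 405.28819 → 405 kg (3 s.f., last digit at the 10^0 place).
21.0 × 0.6055 = 12.7155 → 12.7 kg (3 s.f., last digit at the 10^-1 place).
Sum: 418.00369 kg; keep the coarser place, 10^0.
Result: 418 kg.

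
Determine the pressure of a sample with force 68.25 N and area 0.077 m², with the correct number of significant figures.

8.9 × 10^2 Pa

pressure = 68.25 N ÷ 0.077 m² = 886.363636364… Pa.
68.25 has 4 significant figures; 0.077 has 2.
Division/multiplication keeps the fewest: 2 significant figures.
Rounded: 8.9 × 10^2 Pa.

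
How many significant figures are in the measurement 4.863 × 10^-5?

4

4.863 × 10^-5: in scientific notation every digit of the coefficient is significant.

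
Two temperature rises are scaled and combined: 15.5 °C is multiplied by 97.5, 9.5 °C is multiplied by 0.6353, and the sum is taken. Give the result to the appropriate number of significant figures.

15.5 × 97.5 = 1511.25 → 1.51 × 10^3 °C (3 s.f., last digit at the 10^1 place).
9.5 × 0.6353 = 6.03535 → 6.0 °C (2 s.f., last digit at the 10^-1 place).
Sum: 1517.28535 °C; keep the coarser place, 10^1.
Result: 1.52 × 10^3 °C.

1.52 × 10^3 °C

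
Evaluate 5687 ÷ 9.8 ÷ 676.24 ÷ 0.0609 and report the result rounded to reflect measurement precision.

14

5687 ÷ 9.8 ÷ 676.24 ÷ 0.0609 = 14.0909087972…
Multiplication/division keeps the fewest significant figures: 5687 → 4 s.f., 9.8 → 2 s.f., 676.24 → 5 s.f., 0.0609 → 3 s.f.; limit is 2.
Rounded to 2 significant figures: 14.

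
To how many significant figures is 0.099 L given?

2

0.099: leading zeros are not significant.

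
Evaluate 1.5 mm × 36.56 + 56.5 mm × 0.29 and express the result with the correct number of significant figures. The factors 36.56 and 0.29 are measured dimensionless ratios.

1.5 × 36.56 = 54.84 → 55 mm (2 s.f., last digit at the 10^0 place).
56.5 × 0.29 = 16.385 → 16 mm (2 s.f., last digit at the 10^0 place).
Sum: 71.225 mm; keep the coarser place, 10^0.
Result: 71 mm.

71 mm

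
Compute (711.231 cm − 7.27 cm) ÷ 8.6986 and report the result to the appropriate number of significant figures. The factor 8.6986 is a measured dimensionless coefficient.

711.231 cm − 7.27 cm = 703.961 cm; the difference is limited to 2 decimal places (5 s.f.).
Carrying full precision, 703.961 ÷ 8.6986 = 80.9280803808… cm; 8.6986 has 5 s.f., so the result keeps min(5, 5) = 5 s.f.
Rounded to 5 significant figures: 80.928 cm.

80.928 cm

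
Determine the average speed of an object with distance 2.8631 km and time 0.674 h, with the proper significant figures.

average speed = 2.8631 km ÷ 0.674 h = 4.24792284866… km/h.
2.8631 has 5 significant figures; 0.674 has 3.
Division/multiplication keeps the fewest: 3 significant figures.
Rounded: 4.25 km/h.

4.25 km/h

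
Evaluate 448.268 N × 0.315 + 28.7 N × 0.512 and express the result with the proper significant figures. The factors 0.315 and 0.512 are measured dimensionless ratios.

448.268 × 0.315 = 141.20442 → 141 N (3 s.f., last digit at the 10^0 place).
28.7 × 0.512 = 14.6944 → 14.7 N (3 s.f., last digit at the 10^-1 place).
Sum: 155.89882 N; keep the coarser place, 10^0.
Result: 156 N.

156 N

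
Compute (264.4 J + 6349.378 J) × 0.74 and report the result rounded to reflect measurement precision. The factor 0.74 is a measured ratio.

4.9 × 10^3 J

264.4 J + 6349.378 J = 6613.778 J; the sum is limited to 1 decimal place (5 s.f.).
Carrying full precision, 6613.778 × 0.74 = 4894.19572 J; 0.74 has 2 s.f., so the result keeps min(5, 2) = 2 s.f.
Rounded to 2 significant figures: 4.9 × 10^3 J.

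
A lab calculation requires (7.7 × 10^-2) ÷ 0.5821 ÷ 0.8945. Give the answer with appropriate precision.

(7.7 × 10^-2) ÷ 0.5821 ÷ 0.8945 = 0.147881136983…
Multiplication/division keeps the fewest significant figures: 7.7 × 10^-2 → 2 s.f., 0.5821 → 4 s.f., 0.8945 → 4 s.f.; limit is 2.
Rounded to 2 significant figures: 0.15.

0.15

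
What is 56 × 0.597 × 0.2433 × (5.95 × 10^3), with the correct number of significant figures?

56 × 0.597 × 0.2433 × (5.95 × 10^3) = 48397.33332
Multiplication/division keeps the fewest significant figures: 56 → 2 s.f., 0.597 → 3 s.f., 0.2433 → 4 s.f., 5.95 × 10^3 → 3 s.f.; limit is 2.
Rounded to 2 significant figures: 4.8 × 10^4.

4.8 × 10^4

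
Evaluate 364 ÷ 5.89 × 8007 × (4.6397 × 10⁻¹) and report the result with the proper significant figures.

364 ÷ 5.89 × 8007 × (4.6397 × 10⁻¹) = 229586.219959…
Multiplication/division keeps the fewest significant figures: 364 → 3 s.f., 5.89 → 3 s.f., 8007 → 4 s.f., 4.6397 × 10⁻¹ → 5 s.f.; limit is 3.
Rounded to 3 significant figures: 2.30 × 10⁵.

2.30 × 10⁵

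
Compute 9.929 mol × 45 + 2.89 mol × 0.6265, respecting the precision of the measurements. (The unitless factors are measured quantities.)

9.929 × 45 = 446.805 → 4.5 × 10^2 mol (2 s.f., last digit at the 10^1 place).
2.89 × 0.6265 = 1.810585 → 1.81 mol (3 s.f., last digit at the 10^-2 place).
Sum: 448.615585 mol; keep the coarser place, 10^1.
Result: 4.5 × 10^2 mol.

4.5 × 10^2 mol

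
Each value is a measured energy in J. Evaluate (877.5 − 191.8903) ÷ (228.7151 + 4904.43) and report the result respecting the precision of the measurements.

0.1336

877.5 − 191.8903 = 685.6097, limited to 1 d.p. → 4 s.f.; 228.7151 + 4904.43 = 5133.1451, limited to 2 d.p. → 6 s.f.
Carrying full precision, 685.6097 ÷ 5133.1451 = 0.13356522885…; keep min(4, 6) = 4 s.f.
Rounded to 4 significant figures: 0.1336.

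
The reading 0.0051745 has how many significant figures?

0.0051745: leading zeros are not significant.

5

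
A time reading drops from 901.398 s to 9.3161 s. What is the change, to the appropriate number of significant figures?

901.398 s − 9.3161 s = 892.0819 s.
Addition/subtraction keeps the fewest decimal places: 901.398 → 3 decimal places, 9.3161 → 4 decimal places; limit is 3.
Rounded to 3 decimal places: 892.082 s.

892.082 s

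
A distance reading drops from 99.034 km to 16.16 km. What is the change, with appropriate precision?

82.87 km

99.034 km − 16.16 km = 82.874 km.
Addition/subtraction keeps the fewest decimal places: 99.034 → 3 decimal places, 16.16 → 2 decimal places; limit is 2.
Rounded to 2 decimal places: 82.87 km.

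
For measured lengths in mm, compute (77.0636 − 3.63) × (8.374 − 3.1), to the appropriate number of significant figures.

3.9 × 10^2 mm²

77.0636 − 3.63 = 73.4336, limited to 2 d.p. → 4 s.f.; 8.374 − 3.1 = 5.274, limited to 1 d.p. → 2 s.f.
Carrying full precision, 73.4336 × 5.274 = 387.2888064; keep min(4, 2) = 2 s.f.
Rounded to 2 significant figures: 3.9 × 10^2 mm².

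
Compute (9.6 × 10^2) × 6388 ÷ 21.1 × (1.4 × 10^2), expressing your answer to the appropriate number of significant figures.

4.1 × 10^7

(9.6 × 10^2) × 6388 ÷ 21.1 × (1.4 × 10^2) = 40689440.7583…
Multiplication/division keeps the fewest significant figures: 9.6 × 10^2 → 2 s.f., 6388 → 4 s.f., 21.1 → 3 s.f., 1.4 × 10^2 → 2 s.f.; limit is 2.
Rounded to 2 significant figures: 4.1 × 10^7.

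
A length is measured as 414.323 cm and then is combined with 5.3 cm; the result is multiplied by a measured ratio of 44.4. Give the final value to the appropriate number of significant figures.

414.323 cm + 5.3 cm = 419.623 cm; the sum is limited to 1 decimal place (4 s.f.).
Carrying full precision, 419.623 × 44.4 = 18631.2612 cm; 44.4 has 3 s.f., so the result keeps min(4, 3) = 3 s.f.
Rounded to 3 significant figures: 1.86 × 10⁴ cm.

1.86 × 10⁴ cm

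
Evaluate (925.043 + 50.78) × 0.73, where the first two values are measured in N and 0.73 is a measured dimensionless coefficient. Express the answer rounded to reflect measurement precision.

925.043 N + 50.78 N = 975.823 N; the sum is limited to 2 decimal places (5 s.f.).
Carrying full precision, 975.823 × 0.73 = 712.35079 N; 0.73 has 2 s.f., so the result keeps min(5, 2) = 2 s.f.
Rounded to 2 significant figures: 7.1 × 10² N.

7.1 × 10² N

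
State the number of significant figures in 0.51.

0.51: leading zeros are not significant.

2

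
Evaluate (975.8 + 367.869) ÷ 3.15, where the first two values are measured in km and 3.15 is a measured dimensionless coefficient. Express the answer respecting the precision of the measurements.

975.8 km + 367.869 km = 1343.669 km; the sum is limited to 1 decimal place (5 s.f.).
Carrying full precision, 1343.669 ÷ 3.15 = 426.561587302… km; 3.15 has 3 s.f., so the result keeps min(5, 3) = 3 s.f.
Rounded to 3 significant figures: 427 km.

427 km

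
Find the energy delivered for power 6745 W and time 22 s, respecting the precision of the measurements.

energy delivered = 6745 W × 22 s = 148390 J.
6745 has 4 significant figures; 22 has 2.
Division/multiplication keeps the fewest: 2 significant figures.
Rounded: 1.5 × 10⁵ J.

1.5 × 10⁵ J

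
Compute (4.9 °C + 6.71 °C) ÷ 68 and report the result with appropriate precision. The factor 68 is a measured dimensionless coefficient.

0.17 °C

4.9 °C + 6.71 °C = 11.61 °C; the sum is limited to 1 decimal place (3 s.f.).
Carrying full precision, 11.61 ÷ 68 = 0.170735294118… °C; 68 has 2 s.f., so the result keeps min(3, 2) = 2 s.f.
Rounded to 2 significant figures: 0.17 °C.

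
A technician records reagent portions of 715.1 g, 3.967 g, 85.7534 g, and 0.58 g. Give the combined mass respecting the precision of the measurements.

715.1 g + 3.967 g + 85.7534 g + 0.58 g = 805.4004 g.
Addition/subtraction keeps the fewest decimal places: 715.1 → 1 decimal place, 3.967 → 3 decimal places, 85.7534 → 4 decimal places, 0.58 → 2 decimal places; limit is 1.
Rounded to 1 decimal place: 805.4 g.

805.4 g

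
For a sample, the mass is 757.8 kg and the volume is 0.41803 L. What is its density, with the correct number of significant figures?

1813 kg/L

density = 757.8 kg ÷ 0.41803 L = 1812.78855585… kg/L.
757.8 has 4 significant figures; 0.41803 has 5.
Division/multiplication keeps the fewest: 4 significant figures.
Rounded: 1813 kg/L.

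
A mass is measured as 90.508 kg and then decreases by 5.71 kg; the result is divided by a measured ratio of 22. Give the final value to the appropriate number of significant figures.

3.9 kg

90.508 kg − 5.71 kg = 84.798 kg; the difference is limited to 2 decimal places (4 s.f.).
Carrying full precision, 84.798 ÷ 22 = 3.85445454545… kg; 22 has 2 s.f., so the result keeps min(4, 2) = 2 s.f.
Rounded to 2 significant figures: 3.9 kg.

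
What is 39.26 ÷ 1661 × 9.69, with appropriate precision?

39.26 ÷ 1661 × 9.69 = 0.229036363636…
Multiplication/division keeps the fewest significant figures: 39.26 → 4 s.f., 1661 → 4 s.f., 9.69 → 3 s.f.; limit is 3.
Rounded to 3 significant figures: 0.229.

0.229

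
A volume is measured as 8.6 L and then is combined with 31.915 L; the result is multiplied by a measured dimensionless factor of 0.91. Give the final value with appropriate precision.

37 L

8.6 L + 31.915 L = 40.515 L; the sum is limited to 1 decimal place (3 s.f.).
Carrying full precision, 40.515 × 0.91 = 36.86865 L; 0.91 has 2 s.f., so the result keeps min(3, 2) = 2 s.f.
Rounded to 2 significant figures: 37 L.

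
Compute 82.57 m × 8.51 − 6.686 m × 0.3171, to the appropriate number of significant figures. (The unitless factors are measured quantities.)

701 m

82.57 × 8.51 = 702.6707 → 7.03 × 10^2 m (3 s.f., last digit at the 10^0 place).
6.686 × 0.3171 = 2.1201306 → 2.120 m (4 s.f., last digit at the 10^-3 place).
Difference: 700.5505694 m; keep the coarser place, 10^0.
Result: 701 m.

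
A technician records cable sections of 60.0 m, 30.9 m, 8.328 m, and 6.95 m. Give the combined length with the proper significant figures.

60.0 m + 30.9 m + 8.328 m + 6.95 m = 106.178 m.
Addition/subtraction keeps the fewest decimal places: 60.0 → 1 decimal place, 30.9 → 1 decimal place, 8.328 → 3 decimal places, 6.95 → 2 decimal places; limit is 1.
Rounded to 1 decimal place: 106.2 m.

106.2 m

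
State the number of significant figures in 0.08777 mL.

4

0.08777: leading zeros are not significant.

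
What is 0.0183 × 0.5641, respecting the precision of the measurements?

1.03 × 10⁻²

0.0183 × 0.5641 = 0.01032303
Multiplication/division keeps the fewest significant figures: 0.0183 → 3 s.f., 0.5641 → 4 s.f.; limit is 3.
Rounded to 3 significant figures: 1.03 × 10⁻².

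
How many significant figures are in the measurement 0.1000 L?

0.1000: leading zeros are not significant; trailing zeros after a decimal point are significant.

4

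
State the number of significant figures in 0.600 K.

0.600: leading zeros are not significant; trailing zeros after a decimal point are significant.

3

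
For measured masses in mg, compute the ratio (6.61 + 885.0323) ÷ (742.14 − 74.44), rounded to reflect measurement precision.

1.3354

6.61 + 885.0323 = 891.6423, limited to 2 d.p. → 5 s.f.; 742.14 − 74.44 = 667.70, limited to 2 d.p. → 5 s.f.
Carrying full precision, 891.6423 ÷ 667.70 = 1.33539358994…; keep min(5, 5) = 5 s.f.
Rounded to 5 significant figures: 1.3354.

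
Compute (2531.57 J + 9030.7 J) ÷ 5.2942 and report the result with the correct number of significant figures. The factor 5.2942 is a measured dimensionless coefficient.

2531.57 J + 9030.7 J = 11562.27 J; the sum is limited to 1 decimal place (6 s.f.).
Carrying full precision, 11562.27 ÷ 5.2942 = 2183.95036077… J; 5.2942 has 5 s.f., so the result keeps min(6, 5) = 5 s.f.
Rounded to 5 significant figures: 2184.0 J.

2184.0 J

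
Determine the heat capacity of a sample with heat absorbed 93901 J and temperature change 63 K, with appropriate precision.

heat capacity = 93901 J ÷ 63 K = 1490.49206349… J/K.
93901 has 5 significant figures; 63 has 2.
Division/multiplication keeps the fewest: 2 significant figures.
Rounded: 1.5 × 10³ J/K.

1.5 × 10³ J/K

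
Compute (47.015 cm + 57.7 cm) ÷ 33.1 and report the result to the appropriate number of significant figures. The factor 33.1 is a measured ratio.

47.015 cm + 57.7 cm = 104.715 cm; the sum is limited to 1 decimal place (4 s.f.).
Carrying full precision, 104.715 ÷ 33.1 = 3.16359516616… cm; 33.1 has 3 s.f., so the result keeps min(4, 3) = 3 s.f.
Rounded to 3 significant figures: 3.16 cm.

3.16 cm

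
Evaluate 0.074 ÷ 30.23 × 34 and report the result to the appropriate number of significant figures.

0.074 ÷ 30.23 × 34 = 0.0832285808799…
Multiplication/division keeps the fewest significant figures: 0.074 → 2 s.f., 30.23 → 4 s.f., 34 → 2 s.f.; limit is 2.
Rounded to 2 significant figures: 0.083.

0.083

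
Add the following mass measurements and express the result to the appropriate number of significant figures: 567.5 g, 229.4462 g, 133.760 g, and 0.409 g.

567.5 g + 229.4462 g + 133.760 g + 0.409 g = 931.1152 g.
Addition/subtraction keeps the fewest decimal places: 567.5 → 1 decimal place, 229.4462 → 4 decimal places, 133.760 → 3 decimal places, 0.409 → 3 decimal places; limit is 1.
Rounded to 1 decimal place: 931.1 g.

931.1 g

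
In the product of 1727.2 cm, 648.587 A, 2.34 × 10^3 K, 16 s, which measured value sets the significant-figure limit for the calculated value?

16 s

1727.2 cm → 5 s.f.; 648.587 A → 6 s.f.; 2.34 × 10^3 K → 3 s.f.; 16 s → 2 s.f.
The fewest is 2 significant figures, from 16 s.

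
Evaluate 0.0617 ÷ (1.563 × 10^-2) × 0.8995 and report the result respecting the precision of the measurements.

3.55

0.0617 ÷ (1.563 × 10^-2) × 0.8995 = 3.55080934101…
Multiplication/division keeps the fewest significant figures: 0.0617 → 3 s.f., 1.563 × 10^-2 → 4 s.f., 0.8995 → 4 s.f.; limit is 3.
Rounded to 3 significant figures: 3.55.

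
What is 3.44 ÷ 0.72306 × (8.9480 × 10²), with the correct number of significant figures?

4.26 × 10³

3.44 ÷ 0.72306 × (8.9480 × 10²) = 4257.06303765…
Multiplication/division keeps the fewest significant figures: 3.44 → 3 s.f., 0.72306 → 5 s.f., 8.9480 × 10² → 5 s.f.; limit is 3.
Rounded to 3 significant figures: 4.26 × 10³.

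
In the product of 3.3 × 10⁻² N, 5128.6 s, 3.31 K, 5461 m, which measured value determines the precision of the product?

3.3 × 10⁻² N

3.3 × 10⁻² N → 2 s.f.; 5128.6 s → 5 s.f.; 3.31 K → 3 s.f.; 5461 m → 4 s.f.
The fewest is 2 significant figures, from 3.3 × 10⁻² N.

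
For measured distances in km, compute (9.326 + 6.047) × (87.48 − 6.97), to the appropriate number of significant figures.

9.326 + 6.047 = 15.373, limited to 3 d.p. → 5 s.f.; 87.48 − 6.97 = 80.51, limited to 2 d.p. → 4 s.f.
Carrying full precision, 15.373 × 80.51 = 1237.68023; keep min(5, 4) = 4 s.f.
Rounded to 4 significant figures: 1238 km².

1238 km²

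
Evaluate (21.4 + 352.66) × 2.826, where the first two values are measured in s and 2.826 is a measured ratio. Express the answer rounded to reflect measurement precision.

21.4 s + 352.66 s = 374.06 s; the sum is limited to 1 decimal place (4 s.f.).
Carrying full precision, 374.06 × 2.826 = 1057.09356 s; 2.826 has 4 s.f., so the result keeps min(4, 4) = 4 s.f.
Rounded to 4 significant figures: 1057 s.

1057 s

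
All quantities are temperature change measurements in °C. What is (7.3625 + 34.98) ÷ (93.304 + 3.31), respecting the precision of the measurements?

0.4383

7.3625 + 34.98 = 42.3425, limited to 2 d.p. → 4 s.f.; 93.304 + 3.31 = 96.614, limited to 2 d.p. → 4 s.f.
Carrying full precision, 42.3425 ÷ 96.614 = 0.438264640735…; keep min(4, 4) = 4 s.f.
Rounded to 4 significant figures: 0.4383.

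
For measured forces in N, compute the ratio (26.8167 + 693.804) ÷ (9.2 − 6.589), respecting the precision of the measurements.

26.8167 + 693.804 = 720.6207, limited to 3 d.p. → 6 s.f.; 9.2 − 6.589 = 2.611, limited to 1 d.p. → 2 s.f.
Carrying full precision, 720.6207 ÷ 2.611 = 275.994140176…; keep min(6, 2) = 2 s.f.
Rounded to 2 significant figures: 2.8 × 10².

2.8 × 10²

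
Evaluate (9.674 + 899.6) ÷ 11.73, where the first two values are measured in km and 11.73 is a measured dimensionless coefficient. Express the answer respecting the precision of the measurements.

9.674 km + 899.6 km = 909.274 km; the sum is limited to 1 decimal place (4 s.f.).
Carrying full precision, 909.274 ÷ 11.73 = 77.5169650469… km; 11.73 has 4 s.f., so the result keeps min(4, 4) = 4 s.f.
Rounded to 4 significant figures: 77.52 km.

77.52 km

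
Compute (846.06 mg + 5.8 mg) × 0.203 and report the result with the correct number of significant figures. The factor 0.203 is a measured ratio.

846.06 mg + 5.8 mg = 851.86 mg; the sum is limited to 1 decimal place (4 s.f.).
Carrying full precision, 851.86 × 0.203 = 172.92758 mg; 0.203 has 3 s.f., so the result keeps min(4, 3) = 3 s.f.
Rounded to 3 significant figures: 173 mg.

173 mg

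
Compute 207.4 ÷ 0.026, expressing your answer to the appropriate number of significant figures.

8.0 × 10³

207.4 ÷ 0.026 = 7976.92307692…
Multiplication/division keeps the fewest significant figures: 207.4 → 4 s.f., 0.026 → 2 s.f.; limit is 2.
Rounded to 2 significant figures: 8.0 × 10³.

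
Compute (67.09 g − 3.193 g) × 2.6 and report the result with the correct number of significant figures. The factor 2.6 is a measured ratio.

1.7 × 10^2 g

67.09 g − 3.193 g = 63.897 g; the difference is limited to 2 decimal places (4 s.f.).
Carrying full precision, 63.897 × 2.6 = 166.1322 g; 2.6 has 2 s.f., so the result keeps min(4, 2) = 2 s.f.
Rounded to 2 significant figures: 1.7 × 10^2 g.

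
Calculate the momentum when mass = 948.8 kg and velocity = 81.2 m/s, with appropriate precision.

7.70 × 10⁴ kg·m/s

momentum = 948.8 kg × 81.2 m/s = 77042.56 kg·m/s.
948.8 has 4 significant figures; 81.2 has 3.
Division/multiplication keeps the fewest: 3 significant figures.
Rounded: 7.70 × 10⁴ kg·m/s.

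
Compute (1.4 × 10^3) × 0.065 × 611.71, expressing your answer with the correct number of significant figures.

5.6 × 10^4

(1.4 × 10^3) × 0.065 × 611.71 = 55665.61
Multiplication/division keeps the fewest significant figures: 1.4 × 10^3 → 2 s.f., 0.065 → 2 s.f., 611.71 → 5 s.f.; limit is 2.
Rounded to 2 significant figures: 5.6 × 10^4.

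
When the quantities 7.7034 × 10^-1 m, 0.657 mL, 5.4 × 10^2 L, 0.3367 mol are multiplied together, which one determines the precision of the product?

5.4 × 10^2 L

7.7034 × 10^-1 m → 5 s.f.; 0.657 mL → 3 s.f.; 5.4 × 10^2 L → 2 s.f.; 0.3367 mol → 4 s.f.
The fewest is 2 significant figures, from 5.4 × 10^2 L.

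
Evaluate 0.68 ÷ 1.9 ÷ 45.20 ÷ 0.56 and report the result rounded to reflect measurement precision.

0.014

0.68 ÷ 1.9 ÷ 45.20 ÷ 0.56 = 0.0141393306275…
Multiplication/division keeps the fewest significant figures: 0.68 → 2 s.f., 1.9 → 2 s.f., 45.20 → 4 s.f., 0.56 → 2 s.f.; limit is 2.
Rounded to 2 significant figures: 0.014.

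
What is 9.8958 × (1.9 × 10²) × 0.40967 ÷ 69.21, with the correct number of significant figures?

9.8958 × (1.9 × 10²) × 0.40967 ÷ 69.21 = 11.1293505756…
Multiplication/division keeps the fewest significant figures: 9.8958 → 5 s.f., 1.9 × 10² → 2 s.f., 0.40967 → 5 s.f., 69.21 → 4 s.f.; limit is 2.
Rounded to 2 significant figures: 11.

11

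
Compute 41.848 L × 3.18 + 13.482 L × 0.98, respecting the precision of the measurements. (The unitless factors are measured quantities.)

146 L

41.848 × 3.18 = 133.07664 → 133 L (3 s.f., last digit at the 10^0 place).
13.482 × 0.98 = 13.21236 → 13 L (2 s.f., last digit at the 10^0 place).
Sum: 146.289 L; keep the coarser place, 10^0.
Result: 146 L.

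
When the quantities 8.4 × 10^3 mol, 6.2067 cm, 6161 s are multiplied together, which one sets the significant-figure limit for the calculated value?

8.4 × 10^3 mol

8.4 × 10^3 mol → 2 s.f.; 6.2067 cm → 5 s.f.; 6161 s → 4 s.f.
The fewest is 2 significant figures, from 8.4 × 10^3 mol.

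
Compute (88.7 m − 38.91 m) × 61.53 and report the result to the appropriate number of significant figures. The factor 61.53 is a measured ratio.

88.7 m − 38.91 m = 49.79 m; the difference is limited to 1 decimal place (3 s.f.).
Carrying full precision, 49.79 × 61.53 = 3063.5787 m; 61.53 has 4 s.f., so the result keeps min(3, 4) = 3 s.f.
Rounded to 3 significant figures: 3.06 × 10³ m.

3.06 × 10³ m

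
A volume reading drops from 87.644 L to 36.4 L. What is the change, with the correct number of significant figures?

51.2 L

87.644 L − 36.4 L = 51.244 L.
Addition/subtraction keeps the fewest decimal places: 87.644 → 3 decimal places, 36.4 → 1 decimal place; limit is 1.
Rounded to 1 decimal place: 51.2 L.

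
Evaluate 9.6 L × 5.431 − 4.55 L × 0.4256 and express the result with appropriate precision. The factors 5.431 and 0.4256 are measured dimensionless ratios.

5.0 × 10¹ L

9.6 × 5.431 = 52.1376 → 52 L (2 s.f., last digit at the 10^0 place).
4.55 × 0.4256 = 1.93648 → 1.94 L (3 s.f., last digit at the 10^-2 place).
Difference: 50.20112 L; keep the coarser place, 10^0.
Result: 5.0 × 10¹ L.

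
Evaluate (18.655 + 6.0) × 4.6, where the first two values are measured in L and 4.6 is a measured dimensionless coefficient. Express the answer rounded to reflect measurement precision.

18.655 L + 6.0 L = 24.655 L; the sum is limited to 1 decimal place (3 s.f.).
Carrying full precision, 24.655 × 4.6 = 113.413 L; 4.6 has 2 s.f., so the result keeps min(3, 2) = 2 s.f.
Rounded to 2 significant figures: 1.1 × 10² L.

1.1 × 10² L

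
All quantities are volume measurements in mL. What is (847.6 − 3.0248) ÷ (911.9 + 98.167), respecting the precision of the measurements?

847.6 − 3.0248 = 844.5752, limited to 1 d.p. → 4 s.f.; 911.9 + 98.167 = 1010.067, limited to 1 d.p. → 5 s.f.
Carrying full precision, 844.5752 ÷ 1010.067 = 0.836157601426…; keep min(4, 5) = 4 s.f.
Rounded to 4 significant figures: 0.8362.

0.8362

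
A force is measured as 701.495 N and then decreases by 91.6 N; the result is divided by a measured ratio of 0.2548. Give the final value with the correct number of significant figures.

701.495 N − 91.6 N = 609.895 N; the difference is limited to 1 decimal place (4 s.f.).
Carrying full precision, 609.895 ÷ 0.2548 = 2393.62244898… N; 0.2548 has 4 s.f., so the result keeps min(4, 4) = 4 s.f.
Rounded to 4 significant figures: 2394 N.

2394 N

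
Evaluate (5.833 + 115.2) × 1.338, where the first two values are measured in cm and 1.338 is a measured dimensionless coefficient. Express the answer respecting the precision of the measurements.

161.9 cm

5.833 cm + 115.2 cm = 121.033 cm; the sum is limited to 1 decimal place (4 s.f.).
Carrying full precision, 121.033 × 1.338 = 161.942154 cm; 1.338 has 4 s.f., so the result keeps min(4, 4) = 4 s.f.
Rounded to 4 significant figures: 161.9 cm.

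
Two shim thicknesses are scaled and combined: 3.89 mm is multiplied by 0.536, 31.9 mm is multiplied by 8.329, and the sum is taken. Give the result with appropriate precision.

268 mm

3.89 × 0.536 = 2.08504 → 2.09 mm (3 s.f., last digit at the 10^-2 place).
31.9 × 8.329 = 265.6951 → 266 mm (3 s.f., last digit at the 10^0 place).
Sum: 267.78014 mm; keep the coarser place, 10^0.
Result: 268 mm.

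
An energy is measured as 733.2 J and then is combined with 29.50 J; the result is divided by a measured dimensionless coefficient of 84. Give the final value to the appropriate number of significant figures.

9.1 J

733.2 J + 29.50 J = 762.70 J; the sum is limited to 1 decimal place (4 s.f.).
Carrying full precision, 762.70 ÷ 84 = 9.07976190476… J; 84 has 2 s.f., so the result keeps min(4, 2) = 2 s.f.
Rounded to 2 significant figures: 9.1 J.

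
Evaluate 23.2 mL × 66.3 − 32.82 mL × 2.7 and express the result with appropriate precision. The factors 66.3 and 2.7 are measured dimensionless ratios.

1.45 × 10^3 mL

23.2 × 66.3 = 1538.16 → 1.54 × 10^3 mL (3 s.f., last digit at the 10^1 place).
32.82 × 2.7 = 88.614 → 89 mL (2 s.f., last digit at the 10^0 place).
Difference: 1449.546 mL; keep the coarser place, 10^1.
Result: 1.45 × 10^3 mL.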